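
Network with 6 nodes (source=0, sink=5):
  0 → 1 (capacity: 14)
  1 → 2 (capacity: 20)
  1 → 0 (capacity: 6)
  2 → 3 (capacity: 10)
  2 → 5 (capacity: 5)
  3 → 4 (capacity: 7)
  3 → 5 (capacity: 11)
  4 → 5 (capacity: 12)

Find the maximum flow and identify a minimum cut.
Max flow = 14, Min cut edges: (0,1)

Maximum flow: 14
Minimum cut: (0,1)
Partition: S = [0], T = [1, 2, 3, 4, 5]

Max-flow min-cut theorem verified: both equal 14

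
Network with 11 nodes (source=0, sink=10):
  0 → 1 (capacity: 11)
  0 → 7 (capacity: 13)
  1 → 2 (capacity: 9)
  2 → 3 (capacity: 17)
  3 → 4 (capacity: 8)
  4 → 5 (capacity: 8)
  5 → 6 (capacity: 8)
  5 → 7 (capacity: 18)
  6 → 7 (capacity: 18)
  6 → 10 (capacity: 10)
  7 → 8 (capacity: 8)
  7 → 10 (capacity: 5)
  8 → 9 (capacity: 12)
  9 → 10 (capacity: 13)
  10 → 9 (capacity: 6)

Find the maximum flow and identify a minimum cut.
Max flow = 21, Min cut edges: (5,6), (7,8), (7,10)

Maximum flow: 21
Minimum cut: (5,6), (7,8), (7,10)
Partition: S = [0, 1, 2, 3, 4, 5, 7], T = [6, 8, 9, 10]

Max-flow min-cut theorem verified: both equal 21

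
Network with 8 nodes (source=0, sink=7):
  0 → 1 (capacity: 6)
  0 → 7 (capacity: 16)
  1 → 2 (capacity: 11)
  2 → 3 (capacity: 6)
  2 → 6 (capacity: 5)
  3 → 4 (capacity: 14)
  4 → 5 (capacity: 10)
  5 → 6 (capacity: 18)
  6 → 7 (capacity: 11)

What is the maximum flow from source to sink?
Maximum flow = 22

Max flow: 22

Flow assignment:
  0 → 1: 6/6
  0 → 7: 16/16
  1 → 2: 6/11
  2 → 3: 1/6
  2 → 6: 5/5
  3 → 4: 1/14
  4 → 5: 1/10
  5 → 6: 1/18
  6 → 7: 6/11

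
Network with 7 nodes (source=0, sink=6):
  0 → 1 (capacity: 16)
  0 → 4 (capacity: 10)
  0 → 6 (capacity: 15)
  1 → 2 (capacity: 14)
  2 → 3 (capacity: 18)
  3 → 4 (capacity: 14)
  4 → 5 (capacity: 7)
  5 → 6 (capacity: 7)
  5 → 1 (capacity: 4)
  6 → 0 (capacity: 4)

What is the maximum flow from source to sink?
Maximum flow = 22

Max flow: 22

Flow assignment:
  0 → 1: 7/16
  0 → 6: 15/15
  1 → 2: 7/14
  2 → 3: 7/18
  3 → 4: 7/14
  4 → 5: 7/7
  5 → 6: 7/7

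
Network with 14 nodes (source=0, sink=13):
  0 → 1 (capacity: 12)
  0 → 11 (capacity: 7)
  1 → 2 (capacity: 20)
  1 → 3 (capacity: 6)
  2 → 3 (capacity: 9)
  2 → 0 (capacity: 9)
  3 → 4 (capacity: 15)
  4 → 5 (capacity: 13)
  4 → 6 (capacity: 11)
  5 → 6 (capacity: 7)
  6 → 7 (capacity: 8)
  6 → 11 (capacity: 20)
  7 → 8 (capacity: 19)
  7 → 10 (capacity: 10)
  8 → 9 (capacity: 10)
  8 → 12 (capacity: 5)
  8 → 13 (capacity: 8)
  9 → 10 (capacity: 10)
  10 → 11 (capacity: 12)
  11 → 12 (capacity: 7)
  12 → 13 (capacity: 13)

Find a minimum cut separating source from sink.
Min cut value = 15, edges: (6,7), (11,12)

Min cut value: 15
Partition: S = [0, 1, 2, 3, 4, 5, 6, 9, 10, 11], T = [7, 8, 12, 13]
Cut edges: (6,7), (11,12)

By max-flow min-cut theorem, max flow = min cut = 15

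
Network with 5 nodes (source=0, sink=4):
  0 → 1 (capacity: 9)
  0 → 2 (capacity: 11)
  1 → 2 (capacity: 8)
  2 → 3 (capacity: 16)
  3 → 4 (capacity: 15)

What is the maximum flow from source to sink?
Maximum flow = 15

Max flow: 15

Flow assignment:
  0 → 1: 8/9
  0 → 2: 7/11
  1 → 2: 8/8
  2 → 3: 15/16
  3 → 4: 15/15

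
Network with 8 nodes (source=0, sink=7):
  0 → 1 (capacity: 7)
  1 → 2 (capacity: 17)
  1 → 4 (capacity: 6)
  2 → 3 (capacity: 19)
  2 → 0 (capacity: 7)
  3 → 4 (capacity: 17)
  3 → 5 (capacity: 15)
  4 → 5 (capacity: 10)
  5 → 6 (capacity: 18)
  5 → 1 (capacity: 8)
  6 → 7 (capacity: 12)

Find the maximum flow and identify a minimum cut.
Max flow = 7, Min cut edges: (0,1)

Maximum flow: 7
Minimum cut: (0,1)
Partition: S = [0], T = [1, 2, 3, 4, 5, 6, 7]

Max-flow min-cut theorem verified: both equal 7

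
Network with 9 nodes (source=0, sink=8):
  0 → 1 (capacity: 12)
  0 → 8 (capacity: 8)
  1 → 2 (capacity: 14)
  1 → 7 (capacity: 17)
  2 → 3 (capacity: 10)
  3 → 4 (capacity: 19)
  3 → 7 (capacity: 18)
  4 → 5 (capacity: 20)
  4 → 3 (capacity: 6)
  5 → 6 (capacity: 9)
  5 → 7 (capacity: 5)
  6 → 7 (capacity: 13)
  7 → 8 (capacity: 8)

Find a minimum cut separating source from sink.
Min cut value = 16, edges: (0,8), (7,8)

Min cut value: 16
Partition: S = [0, 1, 2, 3, 4, 5, 6, 7], T = [8]
Cut edges: (0,8), (7,8)

By max-flow min-cut theorem, max flow = min cut = 16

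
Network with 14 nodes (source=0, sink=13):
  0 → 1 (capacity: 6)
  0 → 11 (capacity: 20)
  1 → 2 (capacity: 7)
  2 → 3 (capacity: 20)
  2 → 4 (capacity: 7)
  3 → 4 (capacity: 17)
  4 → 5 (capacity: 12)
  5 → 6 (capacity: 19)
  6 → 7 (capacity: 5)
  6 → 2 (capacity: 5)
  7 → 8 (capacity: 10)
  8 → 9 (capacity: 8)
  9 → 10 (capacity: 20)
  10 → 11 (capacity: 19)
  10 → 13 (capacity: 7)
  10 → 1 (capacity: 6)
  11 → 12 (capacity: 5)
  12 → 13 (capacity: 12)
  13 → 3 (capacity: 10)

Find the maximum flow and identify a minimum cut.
Max flow = 10, Min cut edges: (6,7), (11,12)

Maximum flow: 10
Minimum cut: (6,7), (11,12)
Partition: S = [0, 1, 2, 3, 4, 5, 6, 11], T = [7, 8, 9, 10, 12, 13]

Max-flow min-cut theorem verified: both equal 10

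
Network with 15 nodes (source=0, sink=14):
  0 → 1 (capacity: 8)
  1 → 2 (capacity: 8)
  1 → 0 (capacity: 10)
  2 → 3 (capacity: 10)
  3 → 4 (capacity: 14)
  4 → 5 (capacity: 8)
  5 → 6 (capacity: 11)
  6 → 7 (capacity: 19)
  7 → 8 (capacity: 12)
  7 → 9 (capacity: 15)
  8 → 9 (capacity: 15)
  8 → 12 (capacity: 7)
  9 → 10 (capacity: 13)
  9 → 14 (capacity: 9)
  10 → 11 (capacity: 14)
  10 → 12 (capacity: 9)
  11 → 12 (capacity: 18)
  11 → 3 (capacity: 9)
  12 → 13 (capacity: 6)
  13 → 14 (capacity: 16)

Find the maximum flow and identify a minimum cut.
Max flow = 8, Min cut edges: (4,5)

Maximum flow: 8
Minimum cut: (4,5)
Partition: S = [0, 1, 2, 3, 4], T = [5, 6, 7, 8, 9, 10, 11, 12, 13, 14]

Max-flow min-cut theorem verified: both equal 8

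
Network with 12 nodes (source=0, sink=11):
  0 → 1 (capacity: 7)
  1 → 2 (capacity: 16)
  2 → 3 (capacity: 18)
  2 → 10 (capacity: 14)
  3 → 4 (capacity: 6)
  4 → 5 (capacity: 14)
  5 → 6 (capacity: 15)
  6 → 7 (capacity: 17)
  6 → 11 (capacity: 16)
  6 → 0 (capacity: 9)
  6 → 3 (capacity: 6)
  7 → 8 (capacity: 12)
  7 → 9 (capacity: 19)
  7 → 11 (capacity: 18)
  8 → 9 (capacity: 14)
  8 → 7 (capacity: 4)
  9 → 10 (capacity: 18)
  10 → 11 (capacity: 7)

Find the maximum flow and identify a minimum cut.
Max flow = 7, Min cut edges: (0,1)

Maximum flow: 7
Minimum cut: (0,1)
Partition: S = [0], T = [1, 2, 3, 4, 5, 6, 7, 8, 9, 10, 11]

Max-flow min-cut theorem verified: both equal 7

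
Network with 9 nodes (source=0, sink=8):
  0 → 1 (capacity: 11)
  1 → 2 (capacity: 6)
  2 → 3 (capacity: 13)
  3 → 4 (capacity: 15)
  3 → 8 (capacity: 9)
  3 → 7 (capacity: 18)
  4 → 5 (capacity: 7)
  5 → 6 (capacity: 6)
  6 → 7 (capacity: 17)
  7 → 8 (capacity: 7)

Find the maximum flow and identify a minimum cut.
Max flow = 6, Min cut edges: (1,2)

Maximum flow: 6
Minimum cut: (1,2)
Partition: S = [0, 1], T = [2, 3, 4, 5, 6, 7, 8]

Max-flow min-cut theorem verified: both equal 6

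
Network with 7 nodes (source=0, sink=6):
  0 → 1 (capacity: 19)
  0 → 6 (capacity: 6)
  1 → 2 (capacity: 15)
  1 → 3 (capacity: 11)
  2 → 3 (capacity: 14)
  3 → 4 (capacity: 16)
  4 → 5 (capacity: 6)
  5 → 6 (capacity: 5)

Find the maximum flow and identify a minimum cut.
Max flow = 11, Min cut edges: (0,6), (5,6)

Maximum flow: 11
Minimum cut: (0,6), (5,6)
Partition: S = [0, 1, 2, 3, 4, 5], T = [6]

Max-flow min-cut theorem verified: both equal 11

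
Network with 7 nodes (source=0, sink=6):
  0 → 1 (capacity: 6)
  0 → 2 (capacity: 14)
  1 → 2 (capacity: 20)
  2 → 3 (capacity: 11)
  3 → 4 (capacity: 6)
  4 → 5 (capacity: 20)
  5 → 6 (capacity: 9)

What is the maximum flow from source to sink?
Maximum flow = 6

Max flow: 6

Flow assignment:
  0 → 1: 6/6
  1 → 2: 6/20
  2 → 3: 6/11
  3 → 4: 6/6
  4 → 5: 6/20
  5 → 6: 6/9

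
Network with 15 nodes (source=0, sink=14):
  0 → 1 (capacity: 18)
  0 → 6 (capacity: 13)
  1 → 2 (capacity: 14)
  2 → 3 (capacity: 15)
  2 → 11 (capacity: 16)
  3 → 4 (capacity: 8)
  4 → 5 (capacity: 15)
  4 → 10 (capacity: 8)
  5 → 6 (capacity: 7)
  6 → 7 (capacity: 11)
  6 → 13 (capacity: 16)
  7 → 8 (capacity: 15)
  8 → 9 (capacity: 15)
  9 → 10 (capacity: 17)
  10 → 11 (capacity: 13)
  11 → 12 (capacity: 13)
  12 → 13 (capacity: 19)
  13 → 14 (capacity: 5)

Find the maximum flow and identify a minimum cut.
Max flow = 5, Min cut edges: (13,14)

Maximum flow: 5
Minimum cut: (13,14)
Partition: S = [0, 1, 2, 3, 4, 5, 6, 7, 8, 9, 10, 11, 12, 13], T = [14]

Max-flow min-cut theorem verified: both equal 5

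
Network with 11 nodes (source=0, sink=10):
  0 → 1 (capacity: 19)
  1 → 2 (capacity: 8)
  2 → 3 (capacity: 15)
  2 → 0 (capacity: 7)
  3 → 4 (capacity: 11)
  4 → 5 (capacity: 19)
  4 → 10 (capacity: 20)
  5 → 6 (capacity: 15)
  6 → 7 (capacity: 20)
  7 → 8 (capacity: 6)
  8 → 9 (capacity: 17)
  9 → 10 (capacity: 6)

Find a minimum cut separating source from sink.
Min cut value = 8, edges: (1,2)

Min cut value: 8
Partition: S = [0, 1], T = [2, 3, 4, 5, 6, 7, 8, 9, 10]
Cut edges: (1,2)

By max-flow min-cut theorem, max flow = min cut = 8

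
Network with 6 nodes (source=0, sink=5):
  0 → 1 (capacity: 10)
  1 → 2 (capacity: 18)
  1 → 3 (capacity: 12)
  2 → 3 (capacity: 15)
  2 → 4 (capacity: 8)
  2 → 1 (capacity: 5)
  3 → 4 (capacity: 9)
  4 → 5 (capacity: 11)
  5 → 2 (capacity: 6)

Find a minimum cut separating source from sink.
Min cut value = 10, edges: (0,1)

Min cut value: 10
Partition: S = [0], T = [1, 2, 3, 4, 5]
Cut edges: (0,1)

By max-flow min-cut theorem, max flow = min cut = 10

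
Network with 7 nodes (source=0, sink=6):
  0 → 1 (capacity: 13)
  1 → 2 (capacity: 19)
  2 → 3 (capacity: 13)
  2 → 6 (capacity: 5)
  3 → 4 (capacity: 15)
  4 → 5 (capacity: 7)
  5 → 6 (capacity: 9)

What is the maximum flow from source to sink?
Maximum flow = 12

Max flow: 12

Flow assignment:
  0 → 1: 12/13
  1 → 2: 12/19
  2 → 3: 7/13
  2 → 6: 5/5
  3 → 4: 7/15
  4 → 5: 7/7
  5 → 6: 7/9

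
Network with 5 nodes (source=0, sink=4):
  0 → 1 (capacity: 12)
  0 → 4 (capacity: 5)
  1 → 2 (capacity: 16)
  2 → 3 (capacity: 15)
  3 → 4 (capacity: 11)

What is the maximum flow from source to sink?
Maximum flow = 16

Max flow: 16

Flow assignment:
  0 → 1: 11/12
  0 → 4: 5/5
  1 → 2: 11/16
  2 → 3: 11/15
  3 → 4: 11/11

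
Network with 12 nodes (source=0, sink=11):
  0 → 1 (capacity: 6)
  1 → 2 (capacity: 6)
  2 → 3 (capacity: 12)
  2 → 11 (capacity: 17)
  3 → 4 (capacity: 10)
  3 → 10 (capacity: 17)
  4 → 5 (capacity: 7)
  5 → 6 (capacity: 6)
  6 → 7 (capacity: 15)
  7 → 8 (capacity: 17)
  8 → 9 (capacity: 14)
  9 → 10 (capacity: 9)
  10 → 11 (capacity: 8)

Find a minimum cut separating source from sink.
Min cut value = 6, edges: (1,2)

Min cut value: 6
Partition: S = [0, 1], T = [2, 3, 4, 5, 6, 7, 8, 9, 10, 11]
Cut edges: (1,2)

By max-flow min-cut theorem, max flow = min cut = 6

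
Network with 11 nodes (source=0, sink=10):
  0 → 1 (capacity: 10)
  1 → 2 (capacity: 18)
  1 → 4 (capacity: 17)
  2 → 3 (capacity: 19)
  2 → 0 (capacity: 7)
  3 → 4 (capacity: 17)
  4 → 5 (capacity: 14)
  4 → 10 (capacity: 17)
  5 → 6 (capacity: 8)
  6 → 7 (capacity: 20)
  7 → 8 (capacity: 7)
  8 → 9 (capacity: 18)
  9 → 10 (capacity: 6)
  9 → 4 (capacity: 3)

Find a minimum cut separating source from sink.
Min cut value = 10, edges: (0,1)

Min cut value: 10
Partition: S = [0], T = [1, 2, 3, 4, 5, 6, 7, 8, 9, 10]
Cut edges: (0,1)

By max-flow min-cut theorem, max flow = min cut = 10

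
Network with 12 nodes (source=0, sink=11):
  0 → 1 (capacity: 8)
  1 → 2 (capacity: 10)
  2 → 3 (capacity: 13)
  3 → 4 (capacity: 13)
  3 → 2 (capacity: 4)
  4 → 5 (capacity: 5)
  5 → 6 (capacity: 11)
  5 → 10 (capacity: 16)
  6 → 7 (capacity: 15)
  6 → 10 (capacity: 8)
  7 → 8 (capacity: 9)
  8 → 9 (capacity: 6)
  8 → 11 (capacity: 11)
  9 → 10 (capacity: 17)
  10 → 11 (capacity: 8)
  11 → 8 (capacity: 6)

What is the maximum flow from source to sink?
Maximum flow = 5

Max flow: 5

Flow assignment:
  0 → 1: 5/8
  1 → 2: 5/10
  2 → 3: 5/13
  3 → 4: 5/13
  4 → 5: 5/5
  5 → 10: 5/16
  10 → 11: 5/8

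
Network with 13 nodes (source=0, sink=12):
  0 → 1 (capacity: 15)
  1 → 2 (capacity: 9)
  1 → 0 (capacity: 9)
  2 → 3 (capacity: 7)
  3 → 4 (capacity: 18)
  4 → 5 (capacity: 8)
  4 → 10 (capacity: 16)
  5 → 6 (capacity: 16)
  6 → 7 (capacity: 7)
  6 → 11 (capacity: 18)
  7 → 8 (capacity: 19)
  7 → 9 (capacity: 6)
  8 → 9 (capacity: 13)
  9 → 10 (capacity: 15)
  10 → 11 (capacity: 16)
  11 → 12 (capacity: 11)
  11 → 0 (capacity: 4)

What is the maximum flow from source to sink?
Maximum flow = 7

Max flow: 7

Flow assignment:
  0 → 1: 7/15
  1 → 2: 7/9
  2 → 3: 7/7
  3 → 4: 7/18
  4 → 10: 7/16
  10 → 11: 7/16
  11 → 12: 7/11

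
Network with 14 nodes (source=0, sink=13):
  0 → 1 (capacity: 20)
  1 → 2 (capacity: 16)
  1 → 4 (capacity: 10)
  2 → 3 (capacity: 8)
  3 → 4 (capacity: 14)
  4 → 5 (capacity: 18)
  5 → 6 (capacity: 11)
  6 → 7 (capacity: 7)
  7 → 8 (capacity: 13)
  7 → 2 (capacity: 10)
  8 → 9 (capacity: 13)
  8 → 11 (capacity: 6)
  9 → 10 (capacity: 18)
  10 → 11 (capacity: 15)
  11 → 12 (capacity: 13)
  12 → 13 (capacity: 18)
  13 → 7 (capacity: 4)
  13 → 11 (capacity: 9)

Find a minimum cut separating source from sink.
Min cut value = 7, edges: (6,7)

Min cut value: 7
Partition: S = [0, 1, 2, 3, 4, 5, 6], T = [7, 8, 9, 10, 11, 12, 13]
Cut edges: (6,7)

By max-flow min-cut theorem, max flow = min cut = 7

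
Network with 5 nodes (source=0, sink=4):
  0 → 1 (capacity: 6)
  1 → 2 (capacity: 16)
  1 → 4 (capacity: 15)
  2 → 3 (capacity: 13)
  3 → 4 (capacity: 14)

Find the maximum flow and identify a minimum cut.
Max flow = 6, Min cut edges: (0,1)

Maximum flow: 6
Minimum cut: (0,1)
Partition: S = [0], T = [1, 2, 3, 4]

Max-flow min-cut theorem verified: both equal 6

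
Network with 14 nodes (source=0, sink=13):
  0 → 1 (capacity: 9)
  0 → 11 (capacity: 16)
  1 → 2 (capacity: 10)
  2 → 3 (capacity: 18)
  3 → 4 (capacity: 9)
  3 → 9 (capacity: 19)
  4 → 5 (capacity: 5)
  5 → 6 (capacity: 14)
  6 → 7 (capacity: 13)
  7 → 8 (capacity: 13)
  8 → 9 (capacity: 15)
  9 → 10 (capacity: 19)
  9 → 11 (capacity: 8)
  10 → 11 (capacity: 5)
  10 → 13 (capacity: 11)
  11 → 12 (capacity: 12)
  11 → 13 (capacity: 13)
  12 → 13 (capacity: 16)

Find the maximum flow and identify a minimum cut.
Max flow = 25, Min cut edges: (0,1), (0,11)

Maximum flow: 25
Minimum cut: (0,1), (0,11)
Partition: S = [0], T = [1, 2, 3, 4, 5, 6, 7, 8, 9, 10, 11, 12, 13]

Max-flow min-cut theorem verified: both equal 25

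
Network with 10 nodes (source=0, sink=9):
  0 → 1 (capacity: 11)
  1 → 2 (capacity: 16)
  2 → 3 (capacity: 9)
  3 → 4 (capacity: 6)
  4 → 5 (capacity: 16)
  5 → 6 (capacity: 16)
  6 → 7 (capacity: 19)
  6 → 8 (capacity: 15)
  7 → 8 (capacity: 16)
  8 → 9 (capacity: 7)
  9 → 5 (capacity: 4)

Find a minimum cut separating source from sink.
Min cut value = 6, edges: (3,4)

Min cut value: 6
Partition: S = [0, 1, 2, 3], T = [4, 5, 6, 7, 8, 9]
Cut edges: (3,4)

By max-flow min-cut theorem, max flow = min cut = 6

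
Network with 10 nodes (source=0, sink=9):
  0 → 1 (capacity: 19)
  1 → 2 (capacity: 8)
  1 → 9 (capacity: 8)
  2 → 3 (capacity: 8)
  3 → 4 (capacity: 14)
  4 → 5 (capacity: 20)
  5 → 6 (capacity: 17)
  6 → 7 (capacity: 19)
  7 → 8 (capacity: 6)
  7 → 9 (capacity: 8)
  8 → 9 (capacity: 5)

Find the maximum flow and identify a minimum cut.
Max flow = 16, Min cut edges: (1,9), (2,3)

Maximum flow: 16
Minimum cut: (1,9), (2,3)
Partition: S = [0, 1, 2], T = [3, 4, 5, 6, 7, 8, 9]

Max-flow min-cut theorem verified: both equal 16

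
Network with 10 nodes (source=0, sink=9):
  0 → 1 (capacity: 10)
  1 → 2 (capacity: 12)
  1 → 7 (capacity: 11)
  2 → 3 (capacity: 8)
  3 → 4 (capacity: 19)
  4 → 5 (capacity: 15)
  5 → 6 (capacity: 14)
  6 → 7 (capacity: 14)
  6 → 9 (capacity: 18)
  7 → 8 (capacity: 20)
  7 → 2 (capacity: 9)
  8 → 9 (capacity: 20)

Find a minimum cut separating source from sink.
Min cut value = 10, edges: (0,1)

Min cut value: 10
Partition: S = [0], T = [1, 2, 3, 4, 5, 6, 7, 8, 9]
Cut edges: (0,1)

By max-flow min-cut theorem, max flow = min cut = 10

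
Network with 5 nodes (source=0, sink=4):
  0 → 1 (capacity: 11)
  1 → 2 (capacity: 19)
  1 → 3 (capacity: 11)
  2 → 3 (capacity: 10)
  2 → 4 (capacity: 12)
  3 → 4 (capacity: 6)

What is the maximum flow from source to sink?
Maximum flow = 11

Max flow: 11

Flow assignment:
  0 → 1: 11/11
  1 → 2: 11/19
  2 → 4: 11/12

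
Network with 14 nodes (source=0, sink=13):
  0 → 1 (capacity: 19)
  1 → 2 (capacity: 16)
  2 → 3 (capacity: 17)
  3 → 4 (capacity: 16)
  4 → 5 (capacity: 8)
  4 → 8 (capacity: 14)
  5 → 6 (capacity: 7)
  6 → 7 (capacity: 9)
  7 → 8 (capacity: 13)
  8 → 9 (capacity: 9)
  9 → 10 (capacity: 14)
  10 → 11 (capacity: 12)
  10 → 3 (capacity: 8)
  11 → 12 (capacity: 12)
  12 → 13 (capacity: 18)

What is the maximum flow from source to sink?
Maximum flow = 9

Max flow: 9

Flow assignment:
  0 → 1: 9/19
  1 → 2: 9/16
  2 → 3: 9/17
  3 → 4: 9/16
  4 → 5: 2/8
  4 → 8: 7/14
  5 → 6: 2/7
  6 → 7: 2/9
  7 → 8: 2/13
  8 → 9: 9/9
  9 → 10: 9/14
  10 → 11: 9/12
  11 → 12: 9/12
  12 → 13: 9/18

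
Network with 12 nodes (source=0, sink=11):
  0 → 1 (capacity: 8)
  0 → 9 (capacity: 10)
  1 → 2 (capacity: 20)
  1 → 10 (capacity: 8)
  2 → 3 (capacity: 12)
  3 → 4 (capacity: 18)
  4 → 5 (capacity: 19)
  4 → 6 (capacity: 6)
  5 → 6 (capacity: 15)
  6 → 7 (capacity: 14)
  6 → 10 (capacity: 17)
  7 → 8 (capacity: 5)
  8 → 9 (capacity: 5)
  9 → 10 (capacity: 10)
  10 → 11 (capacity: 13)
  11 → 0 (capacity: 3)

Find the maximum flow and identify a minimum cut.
Max flow = 13, Min cut edges: (10,11)

Maximum flow: 13
Minimum cut: (10,11)
Partition: S = [0, 1, 2, 3, 4, 5, 6, 7, 8, 9, 10], T = [11]

Max-flow min-cut theorem verified: both equal 13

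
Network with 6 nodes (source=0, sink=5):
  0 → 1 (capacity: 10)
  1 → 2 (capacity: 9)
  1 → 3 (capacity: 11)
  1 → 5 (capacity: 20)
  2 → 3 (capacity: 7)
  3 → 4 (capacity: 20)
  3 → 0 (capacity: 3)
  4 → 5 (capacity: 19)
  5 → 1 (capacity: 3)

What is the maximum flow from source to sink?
Maximum flow = 10

Max flow: 10

Flow assignment:
  0 → 1: 10/10
  1 → 5: 10/20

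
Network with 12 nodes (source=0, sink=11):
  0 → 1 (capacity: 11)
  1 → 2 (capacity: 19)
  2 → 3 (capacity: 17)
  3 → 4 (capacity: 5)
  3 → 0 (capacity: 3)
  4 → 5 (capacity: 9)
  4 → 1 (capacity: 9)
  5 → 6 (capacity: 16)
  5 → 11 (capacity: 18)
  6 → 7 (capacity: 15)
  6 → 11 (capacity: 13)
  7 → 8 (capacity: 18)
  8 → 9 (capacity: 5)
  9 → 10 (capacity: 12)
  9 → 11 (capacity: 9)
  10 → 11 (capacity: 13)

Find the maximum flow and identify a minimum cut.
Max flow = 5, Min cut edges: (3,4)

Maximum flow: 5
Minimum cut: (3,4)
Partition: S = [0, 1, 2, 3], T = [4, 5, 6, 7, 8, 9, 10, 11]

Max-flow min-cut theorem verified: both equal 5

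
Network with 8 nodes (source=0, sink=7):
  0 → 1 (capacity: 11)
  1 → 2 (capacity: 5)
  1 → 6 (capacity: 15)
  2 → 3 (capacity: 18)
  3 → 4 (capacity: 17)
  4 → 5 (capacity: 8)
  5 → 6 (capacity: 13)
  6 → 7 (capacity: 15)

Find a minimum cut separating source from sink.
Min cut value = 11, edges: (0,1)

Min cut value: 11
Partition: S = [0], T = [1, 2, 3, 4, 5, 6, 7]
Cut edges: (0,1)

By max-flow min-cut theorem, max flow = min cut = 11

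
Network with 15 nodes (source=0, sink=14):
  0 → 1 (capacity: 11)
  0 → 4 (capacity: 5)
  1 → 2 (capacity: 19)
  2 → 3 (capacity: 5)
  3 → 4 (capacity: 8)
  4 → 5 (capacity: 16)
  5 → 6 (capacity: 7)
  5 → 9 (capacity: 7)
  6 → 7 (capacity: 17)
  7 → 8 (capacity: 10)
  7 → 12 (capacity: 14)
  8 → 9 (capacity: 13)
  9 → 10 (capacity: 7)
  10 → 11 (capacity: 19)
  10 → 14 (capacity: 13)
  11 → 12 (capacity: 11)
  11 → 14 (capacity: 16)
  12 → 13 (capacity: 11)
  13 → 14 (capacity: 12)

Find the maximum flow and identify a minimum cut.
Max flow = 10, Min cut edges: (0,4), (2,3)

Maximum flow: 10
Minimum cut: (0,4), (2,3)
Partition: S = [0, 1, 2], T = [3, 4, 5, 6, 7, 8, 9, 10, 11, 12, 13, 14]

Max-flow min-cut theorem verified: both equal 10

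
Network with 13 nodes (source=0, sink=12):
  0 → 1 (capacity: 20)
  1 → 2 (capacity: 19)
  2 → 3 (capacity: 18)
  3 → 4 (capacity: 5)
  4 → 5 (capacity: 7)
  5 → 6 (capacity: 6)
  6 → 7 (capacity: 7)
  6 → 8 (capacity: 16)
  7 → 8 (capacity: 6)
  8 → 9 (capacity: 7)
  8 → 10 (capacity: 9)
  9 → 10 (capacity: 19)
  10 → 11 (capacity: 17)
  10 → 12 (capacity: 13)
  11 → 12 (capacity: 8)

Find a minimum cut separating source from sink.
Min cut value = 5, edges: (3,4)

Min cut value: 5
Partition: S = [0, 1, 2, 3], T = [4, 5, 6, 7, 8, 9, 10, 11, 12]
Cut edges: (3,4)

By max-flow min-cut theorem, max flow = min cut = 5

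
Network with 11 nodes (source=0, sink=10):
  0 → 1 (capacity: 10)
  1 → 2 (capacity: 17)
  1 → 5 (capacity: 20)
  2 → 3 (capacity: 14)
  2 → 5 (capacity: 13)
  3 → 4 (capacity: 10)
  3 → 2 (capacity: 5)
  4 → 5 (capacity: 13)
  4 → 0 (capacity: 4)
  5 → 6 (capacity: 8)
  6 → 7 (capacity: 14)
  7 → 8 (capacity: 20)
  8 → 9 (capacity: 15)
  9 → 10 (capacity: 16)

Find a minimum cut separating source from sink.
Min cut value = 8, edges: (5,6)

Min cut value: 8
Partition: S = [0, 1, 2, 3, 4, 5], T = [6, 7, 8, 9, 10]
Cut edges: (5,6)

By max-flow min-cut theorem, max flow = min cut = 8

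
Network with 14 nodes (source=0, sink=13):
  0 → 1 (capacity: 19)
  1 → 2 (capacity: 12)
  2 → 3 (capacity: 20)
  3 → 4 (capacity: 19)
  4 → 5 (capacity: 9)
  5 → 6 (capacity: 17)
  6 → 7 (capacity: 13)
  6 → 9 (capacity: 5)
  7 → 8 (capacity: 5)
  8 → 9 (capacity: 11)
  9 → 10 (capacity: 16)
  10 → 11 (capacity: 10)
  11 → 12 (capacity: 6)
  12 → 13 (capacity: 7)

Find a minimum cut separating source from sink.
Min cut value = 6, edges: (11,12)

Min cut value: 6
Partition: S = [0, 1, 2, 3, 4, 5, 6, 7, 8, 9, 10, 11], T = [12, 13]
Cut edges: (11,12)

By max-flow min-cut theorem, max flow = min cut = 6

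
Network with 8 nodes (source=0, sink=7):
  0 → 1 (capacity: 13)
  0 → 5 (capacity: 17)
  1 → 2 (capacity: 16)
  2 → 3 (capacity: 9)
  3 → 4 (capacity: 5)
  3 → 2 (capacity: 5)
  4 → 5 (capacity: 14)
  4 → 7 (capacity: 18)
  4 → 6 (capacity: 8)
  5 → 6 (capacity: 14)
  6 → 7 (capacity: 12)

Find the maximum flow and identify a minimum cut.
Max flow = 17, Min cut edges: (3,4), (6,7)

Maximum flow: 17
Minimum cut: (3,4), (6,7)
Partition: S = [0, 1, 2, 3, 5, 6], T = [4, 7]

Max-flow min-cut theorem verified: both equal 17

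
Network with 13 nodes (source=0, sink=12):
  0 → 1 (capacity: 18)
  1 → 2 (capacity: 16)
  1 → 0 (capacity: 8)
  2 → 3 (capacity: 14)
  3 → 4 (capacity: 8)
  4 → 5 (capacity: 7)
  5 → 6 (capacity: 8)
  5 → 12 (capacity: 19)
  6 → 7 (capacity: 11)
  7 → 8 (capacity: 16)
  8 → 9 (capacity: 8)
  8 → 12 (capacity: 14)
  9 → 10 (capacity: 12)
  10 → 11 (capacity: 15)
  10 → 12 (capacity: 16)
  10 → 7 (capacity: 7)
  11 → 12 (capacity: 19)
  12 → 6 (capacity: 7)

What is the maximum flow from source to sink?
Maximum flow = 7

Max flow: 7

Flow assignment:
  0 → 1: 7/18
  1 → 2: 7/16
  2 → 3: 7/14
  3 → 4: 7/8
  4 → 5: 7/7
  5 → 12: 7/19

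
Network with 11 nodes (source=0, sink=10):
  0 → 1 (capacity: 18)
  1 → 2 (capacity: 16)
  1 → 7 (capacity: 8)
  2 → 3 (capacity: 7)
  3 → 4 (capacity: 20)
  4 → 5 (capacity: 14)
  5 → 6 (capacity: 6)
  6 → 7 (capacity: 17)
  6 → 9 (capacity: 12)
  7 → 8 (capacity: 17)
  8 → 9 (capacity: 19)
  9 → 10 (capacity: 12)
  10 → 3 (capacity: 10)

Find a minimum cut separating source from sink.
Min cut value = 12, edges: (9,10)

Min cut value: 12
Partition: S = [0, 1, 2, 3, 4, 5, 6, 7, 8, 9], T = [10]
Cut edges: (9,10)

By max-flow min-cut theorem, max flow = min cut = 12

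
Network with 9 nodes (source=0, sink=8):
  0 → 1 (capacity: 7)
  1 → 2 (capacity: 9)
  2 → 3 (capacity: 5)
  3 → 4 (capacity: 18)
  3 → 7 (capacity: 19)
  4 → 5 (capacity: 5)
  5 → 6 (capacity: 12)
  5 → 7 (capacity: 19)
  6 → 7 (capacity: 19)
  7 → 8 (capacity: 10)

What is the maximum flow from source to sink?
Maximum flow = 5

Max flow: 5

Flow assignment:
  0 → 1: 5/7
  1 → 2: 5/9
  2 → 3: 5/5
  3 → 7: 5/19
  7 → 8: 5/10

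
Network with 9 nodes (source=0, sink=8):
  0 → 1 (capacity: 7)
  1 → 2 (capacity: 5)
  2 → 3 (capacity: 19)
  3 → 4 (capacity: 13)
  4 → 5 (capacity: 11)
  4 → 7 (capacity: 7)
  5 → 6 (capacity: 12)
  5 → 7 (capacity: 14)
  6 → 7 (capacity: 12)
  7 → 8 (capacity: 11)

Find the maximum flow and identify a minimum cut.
Max flow = 5, Min cut edges: (1,2)

Maximum flow: 5
Minimum cut: (1,2)
Partition: S = [0, 1], T = [2, 3, 4, 5, 6, 7, 8]

Max-flow min-cut theorem verified: both equal 5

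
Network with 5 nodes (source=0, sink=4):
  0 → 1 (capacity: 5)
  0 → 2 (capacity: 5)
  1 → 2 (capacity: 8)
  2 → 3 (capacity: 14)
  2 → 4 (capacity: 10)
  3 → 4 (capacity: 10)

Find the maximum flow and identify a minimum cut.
Max flow = 10, Min cut edges: (0,1), (0,2)

Maximum flow: 10
Minimum cut: (0,1), (0,2)
Partition: S = [0], T = [1, 2, 3, 4]

Max-flow min-cut theorem verified: both equal 10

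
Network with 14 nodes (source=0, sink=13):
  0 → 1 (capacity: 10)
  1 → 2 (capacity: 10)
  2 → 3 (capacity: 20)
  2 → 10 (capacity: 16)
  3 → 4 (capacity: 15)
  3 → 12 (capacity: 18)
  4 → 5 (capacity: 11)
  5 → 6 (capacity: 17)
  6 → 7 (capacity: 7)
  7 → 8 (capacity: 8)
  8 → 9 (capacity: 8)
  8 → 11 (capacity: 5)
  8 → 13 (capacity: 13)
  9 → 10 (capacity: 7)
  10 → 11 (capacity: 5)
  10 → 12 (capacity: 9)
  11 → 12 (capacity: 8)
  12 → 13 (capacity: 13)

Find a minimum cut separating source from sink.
Min cut value = 10, edges: (1,2)

Min cut value: 10
Partition: S = [0, 1], T = [2, 3, 4, 5, 6, 7, 8, 9, 10, 11, 12, 13]
Cut edges: (1,2)

By max-flow min-cut theorem, max flow = min cut = 10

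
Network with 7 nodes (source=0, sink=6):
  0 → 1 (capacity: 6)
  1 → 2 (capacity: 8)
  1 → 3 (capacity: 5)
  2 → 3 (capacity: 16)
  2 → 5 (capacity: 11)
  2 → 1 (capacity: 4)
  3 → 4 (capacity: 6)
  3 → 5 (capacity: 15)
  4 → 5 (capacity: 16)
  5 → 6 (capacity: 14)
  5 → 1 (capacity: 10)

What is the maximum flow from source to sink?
Maximum flow = 6

Max flow: 6

Flow assignment:
  0 → 1: 6/6
  1 → 2: 6/8
  2 → 5: 6/11
  5 → 6: 6/14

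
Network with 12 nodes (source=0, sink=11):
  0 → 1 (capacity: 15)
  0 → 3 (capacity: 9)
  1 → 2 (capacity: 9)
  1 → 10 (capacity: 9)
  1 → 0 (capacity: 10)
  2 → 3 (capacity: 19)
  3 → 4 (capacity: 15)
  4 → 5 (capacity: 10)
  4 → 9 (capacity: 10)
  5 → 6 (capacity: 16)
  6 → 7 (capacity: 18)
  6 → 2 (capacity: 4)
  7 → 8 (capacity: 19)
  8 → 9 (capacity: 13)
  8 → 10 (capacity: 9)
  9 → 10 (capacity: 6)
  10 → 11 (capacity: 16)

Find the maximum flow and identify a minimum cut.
Max flow = 16, Min cut edges: (10,11)

Maximum flow: 16
Minimum cut: (10,11)
Partition: S = [0, 1, 2, 3, 4, 5, 6, 7, 8, 9, 10], T = [11]

Max-flow min-cut theorem verified: both equal 16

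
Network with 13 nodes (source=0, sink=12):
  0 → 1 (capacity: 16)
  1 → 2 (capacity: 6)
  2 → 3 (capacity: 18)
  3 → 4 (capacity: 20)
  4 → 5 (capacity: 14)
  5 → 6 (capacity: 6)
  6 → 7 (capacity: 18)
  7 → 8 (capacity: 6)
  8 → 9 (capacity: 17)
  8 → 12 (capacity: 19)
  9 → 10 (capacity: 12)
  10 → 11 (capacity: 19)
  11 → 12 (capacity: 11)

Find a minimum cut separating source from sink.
Min cut value = 6, edges: (7,8)

Min cut value: 6
Partition: S = [0, 1, 2, 3, 4, 5, 6, 7], T = [8, 9, 10, 11, 12]
Cut edges: (7,8)

By max-flow min-cut theorem, max flow = min cut = 6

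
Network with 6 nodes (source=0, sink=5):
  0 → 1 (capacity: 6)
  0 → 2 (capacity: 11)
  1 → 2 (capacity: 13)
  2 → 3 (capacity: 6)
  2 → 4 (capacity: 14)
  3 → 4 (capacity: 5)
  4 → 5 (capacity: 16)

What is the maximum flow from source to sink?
Maximum flow = 16

Max flow: 16

Flow assignment:
  0 → 1: 6/6
  0 → 2: 10/11
  1 → 2: 6/13
  2 → 3: 2/6
  2 → 4: 14/14
  3 → 4: 2/5
  4 → 5: 16/16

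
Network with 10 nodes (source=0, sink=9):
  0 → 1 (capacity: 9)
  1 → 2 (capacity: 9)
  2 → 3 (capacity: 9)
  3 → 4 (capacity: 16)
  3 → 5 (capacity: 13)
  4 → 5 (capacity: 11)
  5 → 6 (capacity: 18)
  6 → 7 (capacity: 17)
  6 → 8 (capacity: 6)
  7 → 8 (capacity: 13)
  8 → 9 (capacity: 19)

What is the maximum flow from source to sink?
Maximum flow = 9

Max flow: 9

Flow assignment:
  0 → 1: 9/9
  1 → 2: 9/9
  2 → 3: 9/9
  3 → 5: 9/13
  5 → 6: 9/18
  6 → 7: 3/17
  6 → 8: 6/6
  7 → 8: 3/13
  8 → 9: 9/19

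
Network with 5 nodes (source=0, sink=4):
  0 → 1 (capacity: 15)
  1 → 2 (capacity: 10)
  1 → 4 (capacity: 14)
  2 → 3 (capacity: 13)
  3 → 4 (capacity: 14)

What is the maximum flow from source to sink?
Maximum flow = 15

Max flow: 15

Flow assignment:
  0 → 1: 15/15
  1 → 2: 1/10
  1 → 4: 14/14
  2 → 3: 1/13
  3 → 4: 1/14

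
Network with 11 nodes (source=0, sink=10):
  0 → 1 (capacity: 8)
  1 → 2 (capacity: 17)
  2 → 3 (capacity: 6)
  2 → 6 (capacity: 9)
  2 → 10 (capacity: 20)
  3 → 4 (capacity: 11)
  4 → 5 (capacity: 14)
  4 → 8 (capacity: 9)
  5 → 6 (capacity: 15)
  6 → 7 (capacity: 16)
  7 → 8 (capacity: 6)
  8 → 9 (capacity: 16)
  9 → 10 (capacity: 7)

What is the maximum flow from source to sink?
Maximum flow = 8

Max flow: 8

Flow assignment:
  0 → 1: 8/8
  1 → 2: 8/17
  2 → 10: 8/20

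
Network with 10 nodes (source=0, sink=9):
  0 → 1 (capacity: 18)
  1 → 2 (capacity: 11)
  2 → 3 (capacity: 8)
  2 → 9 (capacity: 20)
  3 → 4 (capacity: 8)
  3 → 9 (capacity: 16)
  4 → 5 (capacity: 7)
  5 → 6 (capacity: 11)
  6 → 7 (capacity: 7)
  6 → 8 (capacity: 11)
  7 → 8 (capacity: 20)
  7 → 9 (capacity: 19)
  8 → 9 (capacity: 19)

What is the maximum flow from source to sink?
Maximum flow = 11

Max flow: 11

Flow assignment:
  0 → 1: 11/18
  1 → 2: 11/11
  2 → 9: 11/20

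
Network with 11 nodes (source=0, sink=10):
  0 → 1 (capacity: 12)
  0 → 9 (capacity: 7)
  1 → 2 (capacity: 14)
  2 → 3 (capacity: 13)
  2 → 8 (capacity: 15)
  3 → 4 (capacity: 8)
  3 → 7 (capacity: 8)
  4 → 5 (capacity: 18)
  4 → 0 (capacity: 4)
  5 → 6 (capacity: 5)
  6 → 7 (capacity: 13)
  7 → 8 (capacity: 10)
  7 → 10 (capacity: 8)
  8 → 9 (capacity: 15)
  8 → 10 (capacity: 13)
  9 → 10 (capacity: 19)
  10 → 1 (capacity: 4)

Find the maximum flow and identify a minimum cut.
Max flow = 19, Min cut edges: (0,1), (0,9)

Maximum flow: 19
Minimum cut: (0,1), (0,9)
Partition: S = [0], T = [1, 2, 3, 4, 5, 6, 7, 8, 9, 10]

Max-flow min-cut theorem verified: both equal 19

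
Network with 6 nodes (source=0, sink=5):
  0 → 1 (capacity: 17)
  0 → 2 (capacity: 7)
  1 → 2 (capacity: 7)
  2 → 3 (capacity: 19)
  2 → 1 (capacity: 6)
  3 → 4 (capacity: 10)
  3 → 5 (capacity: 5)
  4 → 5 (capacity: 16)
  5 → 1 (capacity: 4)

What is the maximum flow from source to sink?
Maximum flow = 14

Max flow: 14

Flow assignment:
  0 → 1: 7/17
  0 → 2: 7/7
  1 → 2: 7/7
  2 → 3: 14/19
  3 → 4: 9/10
  3 → 5: 5/5
  4 → 5: 9/16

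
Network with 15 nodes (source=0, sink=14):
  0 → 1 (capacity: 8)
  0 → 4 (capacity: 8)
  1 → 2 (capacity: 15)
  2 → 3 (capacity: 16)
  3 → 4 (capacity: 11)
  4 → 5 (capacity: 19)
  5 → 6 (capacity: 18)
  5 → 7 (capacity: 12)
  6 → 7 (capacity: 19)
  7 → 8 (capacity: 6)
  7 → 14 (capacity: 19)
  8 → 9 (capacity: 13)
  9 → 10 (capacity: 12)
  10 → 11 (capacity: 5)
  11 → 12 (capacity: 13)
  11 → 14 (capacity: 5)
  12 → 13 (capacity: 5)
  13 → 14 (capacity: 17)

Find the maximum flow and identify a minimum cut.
Max flow = 16, Min cut edges: (0,1), (0,4)

Maximum flow: 16
Minimum cut: (0,1), (0,4)
Partition: S = [0], T = [1, 2, 3, 4, 5, 6, 7, 8, 9, 10, 11, 12, 13, 14]

Max-flow min-cut theorem verified: both equal 16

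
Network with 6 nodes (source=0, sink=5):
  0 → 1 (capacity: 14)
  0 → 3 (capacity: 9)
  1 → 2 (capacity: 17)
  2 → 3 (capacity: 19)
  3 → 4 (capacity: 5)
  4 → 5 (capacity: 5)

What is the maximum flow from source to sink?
Maximum flow = 5

Max flow: 5

Flow assignment:
  0 → 1: 5/14
  1 → 2: 5/17
  2 → 3: 5/19
  3 → 4: 5/5
  4 → 5: 5/5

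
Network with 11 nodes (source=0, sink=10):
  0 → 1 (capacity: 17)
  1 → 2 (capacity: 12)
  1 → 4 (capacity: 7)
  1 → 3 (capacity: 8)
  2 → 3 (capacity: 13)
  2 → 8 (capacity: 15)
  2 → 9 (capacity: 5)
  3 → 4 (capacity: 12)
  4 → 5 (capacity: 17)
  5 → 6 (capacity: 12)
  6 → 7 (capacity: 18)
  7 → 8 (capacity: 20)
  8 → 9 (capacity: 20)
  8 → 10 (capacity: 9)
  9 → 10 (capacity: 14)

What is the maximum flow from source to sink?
Maximum flow = 17

Max flow: 17

Flow assignment:
  0 → 1: 17/17
  1 → 2: 12/12
  1 → 4: 5/7
  2 → 8: 12/15
  4 → 5: 5/17
  5 → 6: 5/12
  6 → 7: 5/18
  7 → 8: 5/20
  8 → 9: 8/20
  8 → 10: 9/9
  9 → 10: 8/14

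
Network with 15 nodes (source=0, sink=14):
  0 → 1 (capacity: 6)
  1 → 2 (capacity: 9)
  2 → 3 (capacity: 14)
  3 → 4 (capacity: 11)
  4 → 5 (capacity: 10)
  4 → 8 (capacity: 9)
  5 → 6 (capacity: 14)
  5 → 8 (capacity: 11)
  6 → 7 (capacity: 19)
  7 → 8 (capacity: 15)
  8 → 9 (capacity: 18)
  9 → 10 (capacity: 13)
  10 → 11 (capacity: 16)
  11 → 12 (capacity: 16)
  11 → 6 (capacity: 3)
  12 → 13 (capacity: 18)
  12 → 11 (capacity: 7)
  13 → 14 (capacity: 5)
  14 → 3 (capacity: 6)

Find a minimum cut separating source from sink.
Min cut value = 5, edges: (13,14)

Min cut value: 5
Partition: S = [0, 1, 2, 3, 4, 5, 6, 7, 8, 9, 10, 11, 12, 13], T = [14]
Cut edges: (13,14)

By max-flow min-cut theorem, max flow = min cut = 5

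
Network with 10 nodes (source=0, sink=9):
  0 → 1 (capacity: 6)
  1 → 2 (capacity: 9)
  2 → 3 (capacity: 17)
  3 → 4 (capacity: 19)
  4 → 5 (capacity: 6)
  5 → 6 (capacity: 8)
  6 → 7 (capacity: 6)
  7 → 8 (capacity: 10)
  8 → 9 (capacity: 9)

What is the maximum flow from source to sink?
Maximum flow = 6

Max flow: 6

Flow assignment:
  0 → 1: 6/6
  1 → 2: 6/9
  2 → 3: 6/17
  3 → 4: 6/19
  4 → 5: 6/6
  5 → 6: 6/8
  6 → 7: 6/6
  7 → 8: 6/10
  8 → 9: 6/9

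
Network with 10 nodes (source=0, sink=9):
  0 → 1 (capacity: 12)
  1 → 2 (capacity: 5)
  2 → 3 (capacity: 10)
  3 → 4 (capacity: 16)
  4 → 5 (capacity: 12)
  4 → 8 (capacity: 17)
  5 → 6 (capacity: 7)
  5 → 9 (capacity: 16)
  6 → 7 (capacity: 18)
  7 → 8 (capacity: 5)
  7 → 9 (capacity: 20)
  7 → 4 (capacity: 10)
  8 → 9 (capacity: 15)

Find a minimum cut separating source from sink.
Min cut value = 5, edges: (1,2)

Min cut value: 5
Partition: S = [0, 1], T = [2, 3, 4, 5, 6, 7, 8, 9]
Cut edges: (1,2)

By max-flow min-cut theorem, max flow = min cut = 5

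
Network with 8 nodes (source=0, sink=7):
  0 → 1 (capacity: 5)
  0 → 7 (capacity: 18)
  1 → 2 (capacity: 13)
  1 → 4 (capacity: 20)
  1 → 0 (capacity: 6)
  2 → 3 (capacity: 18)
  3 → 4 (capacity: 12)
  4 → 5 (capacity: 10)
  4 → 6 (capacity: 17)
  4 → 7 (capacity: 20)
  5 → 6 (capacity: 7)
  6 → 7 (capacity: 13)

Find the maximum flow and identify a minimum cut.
Max flow = 23, Min cut edges: (0,1), (0,7)

Maximum flow: 23
Minimum cut: (0,1), (0,7)
Partition: S = [0], T = [1, 2, 3, 4, 5, 6, 7]

Max-flow min-cut theorem verified: both equal 23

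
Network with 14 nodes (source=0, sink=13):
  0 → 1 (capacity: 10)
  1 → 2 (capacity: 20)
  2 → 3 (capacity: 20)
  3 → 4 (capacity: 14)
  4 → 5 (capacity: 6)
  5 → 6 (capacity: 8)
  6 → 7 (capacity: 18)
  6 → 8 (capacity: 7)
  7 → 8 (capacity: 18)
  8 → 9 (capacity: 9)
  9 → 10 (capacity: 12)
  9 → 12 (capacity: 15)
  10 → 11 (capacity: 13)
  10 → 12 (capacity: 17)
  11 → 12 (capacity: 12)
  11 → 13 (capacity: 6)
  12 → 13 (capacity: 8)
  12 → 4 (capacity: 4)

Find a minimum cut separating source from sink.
Min cut value = 6, edges: (4,5)

Min cut value: 6
Partition: S = [0, 1, 2, 3, 4], T = [5, 6, 7, 8, 9, 10, 11, 12, 13]
Cut edges: (4,5)

By max-flow min-cut theorem, max flow = min cut = 6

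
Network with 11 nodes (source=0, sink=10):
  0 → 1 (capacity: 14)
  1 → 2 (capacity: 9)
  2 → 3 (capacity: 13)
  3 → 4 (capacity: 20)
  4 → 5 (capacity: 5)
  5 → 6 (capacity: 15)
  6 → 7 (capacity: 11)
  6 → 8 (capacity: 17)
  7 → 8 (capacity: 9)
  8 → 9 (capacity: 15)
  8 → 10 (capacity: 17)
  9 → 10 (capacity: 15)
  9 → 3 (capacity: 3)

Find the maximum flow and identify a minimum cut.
Max flow = 5, Min cut edges: (4,5)

Maximum flow: 5
Minimum cut: (4,5)
Partition: S = [0, 1, 2, 3, 4], T = [5, 6, 7, 8, 9, 10]

Max-flow min-cut theorem verified: both equal 5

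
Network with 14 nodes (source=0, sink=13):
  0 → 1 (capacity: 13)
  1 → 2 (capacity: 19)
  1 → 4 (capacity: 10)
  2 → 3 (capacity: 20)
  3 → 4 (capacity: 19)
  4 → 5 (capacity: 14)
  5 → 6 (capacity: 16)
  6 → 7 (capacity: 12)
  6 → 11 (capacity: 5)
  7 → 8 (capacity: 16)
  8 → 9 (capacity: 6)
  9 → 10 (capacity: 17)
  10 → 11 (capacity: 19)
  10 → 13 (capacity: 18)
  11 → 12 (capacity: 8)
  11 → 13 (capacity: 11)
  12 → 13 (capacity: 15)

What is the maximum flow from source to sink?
Maximum flow = 11

Max flow: 11

Flow assignment:
  0 → 1: 11/13
  1 → 2: 3/19
  1 → 4: 8/10
  2 → 3: 3/20
  3 → 4: 3/19
  4 → 5: 11/14
  5 → 6: 11/16
  6 → 7: 6/12
  6 → 11: 5/5
  7 → 8: 6/16
  8 → 9: 6/6
  9 → 10: 6/17
  10 → 13: 6/18
  11 → 13: 5/11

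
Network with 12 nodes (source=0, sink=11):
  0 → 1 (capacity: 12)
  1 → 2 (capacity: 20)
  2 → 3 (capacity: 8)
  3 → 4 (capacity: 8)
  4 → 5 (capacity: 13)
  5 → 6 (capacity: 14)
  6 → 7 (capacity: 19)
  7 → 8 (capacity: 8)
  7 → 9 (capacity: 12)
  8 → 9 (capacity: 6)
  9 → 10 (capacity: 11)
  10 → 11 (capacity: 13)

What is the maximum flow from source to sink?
Maximum flow = 8

Max flow: 8

Flow assignment:
  0 → 1: 8/12
  1 → 2: 8/20
  2 → 3: 8/8
  3 → 4: 8/8
  4 → 5: 8/13
  5 → 6: 8/14
  6 → 7: 8/19
  7 → 9: 8/12
  9 → 10: 8/11
  10 → 11: 8/13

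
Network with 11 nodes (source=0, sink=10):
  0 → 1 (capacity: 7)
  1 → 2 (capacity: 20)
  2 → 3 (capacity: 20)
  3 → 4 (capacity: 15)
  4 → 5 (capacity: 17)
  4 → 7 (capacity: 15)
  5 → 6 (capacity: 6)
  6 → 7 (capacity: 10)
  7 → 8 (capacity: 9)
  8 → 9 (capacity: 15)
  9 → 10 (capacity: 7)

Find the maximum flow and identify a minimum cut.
Max flow = 7, Min cut edges: (9,10)

Maximum flow: 7
Minimum cut: (9,10)
Partition: S = [0, 1, 2, 3, 4, 5, 6, 7, 8, 9], T = [10]

Max-flow min-cut theorem verified: both equal 7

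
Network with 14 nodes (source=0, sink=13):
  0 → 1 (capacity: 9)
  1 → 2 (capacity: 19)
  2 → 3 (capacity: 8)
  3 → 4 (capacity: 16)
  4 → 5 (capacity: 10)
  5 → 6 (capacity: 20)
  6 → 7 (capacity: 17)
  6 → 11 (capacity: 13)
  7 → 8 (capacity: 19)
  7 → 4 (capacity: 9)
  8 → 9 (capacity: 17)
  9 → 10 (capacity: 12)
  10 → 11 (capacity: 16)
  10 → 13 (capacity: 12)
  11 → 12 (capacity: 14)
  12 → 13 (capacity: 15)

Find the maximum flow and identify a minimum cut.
Max flow = 8, Min cut edges: (2,3)

Maximum flow: 8
Minimum cut: (2,3)
Partition: S = [0, 1, 2], T = [3, 4, 5, 6, 7, 8, 9, 10, 11, 12, 13]

Max-flow min-cut theorem verified: both equal 8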